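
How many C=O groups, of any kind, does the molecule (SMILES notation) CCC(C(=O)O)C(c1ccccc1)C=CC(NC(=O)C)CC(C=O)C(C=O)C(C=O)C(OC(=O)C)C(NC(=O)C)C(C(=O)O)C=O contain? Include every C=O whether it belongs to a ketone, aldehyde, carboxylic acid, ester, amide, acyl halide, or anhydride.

CH(COOH): carboxylic acid, 1 C=O (running total 1).
CH(NHCOCH3): amide, 1 C=O (running total 2).
CH(CHO): aldehyde, 1 C=O (running total 3).
CH(CHO): aldehyde, 1 C=O (running total 4).
CH(CHO): aldehyde, 1 C=O (running total 5).
CH(OCOCH3): ester, 1 C=O (running total 6).
CH(NHCOCH3): amide, 1 C=O (running total 7).
CH(COOH): carboxylic acid, 1 C=O (running total 8).
CHO: aldehyde, 1 C=O (running total 9).

9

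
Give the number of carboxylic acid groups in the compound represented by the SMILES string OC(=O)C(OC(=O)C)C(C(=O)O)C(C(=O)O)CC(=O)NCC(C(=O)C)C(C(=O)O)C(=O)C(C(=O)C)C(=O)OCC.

4

–COOH: carbonyl C bonded to –OH and C → carboxylic acid (the –OH is not a separate alcohol).
pendant –OC(=O)CH3: an acyloxy group → ester.
pendant –COOH: carbonyl C bonded to C and –OH → carboxylic acid.
pendant –COOH: carbonyl C bonded to C and –OH → carboxylic acid.
–C(=O)–N– linkage → amide (the N is not an amine).
pendant –COCH3: carbonyl C bonded to two carbons → ketone.
pendant –COOH: carbonyl C bonded to C and –OH → carboxylic acid.
–C(=O)– with carbon on both sides → ketone.
pendant –COCH3: carbonyl C bonded to two carbons → ketone.
–C(=O)OCH2CH3: carbonyl C bonded to C and to –OEt → ester.
Carboxylic acid appears at: HOOC, CH(COOH), CH(COOH), CH(COOH) → 4.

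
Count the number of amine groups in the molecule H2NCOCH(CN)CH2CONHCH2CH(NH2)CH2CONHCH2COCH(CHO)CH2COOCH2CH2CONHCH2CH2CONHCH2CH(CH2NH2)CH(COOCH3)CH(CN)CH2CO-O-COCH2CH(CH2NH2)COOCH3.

3

–C(=O)NH2: carbonyl C bonded to C and to N → amide (the N is not a separate amine).
pendant –C≡N: nitrile.
–C(=O)–N– linkage → amide (the N is not an amine).
–NH2 on an sp³ carbon with no adjacent C=O → amine.
–C(=O)–N– linkage → amide (the N is not an amine).
–C(=O)– with carbon on both sides → ketone.
pendant –CHO: carbonyl C bonded to C and H → aldehyde.
–C(=O)–O–C with C on the carbonyl side → ester.
–C(=O)–N– linkage → amide (the N is not an amine).
–C(=O)–N– linkage → amide (the N is not an amine).
pendant –CH2NH2: N on sp³ C, no adjacent C=O → amine.
pendant –COOCH3: carbonyl C bonded to C and –OCH3 → ester.
pendant –C≡N: nitrile.
two acyl groups sharing one oxygen, –C(=O)–O–C(=O)– → anhydride.
pendant –CH2NH2: N on sp³ C, no adjacent C=O → amine.
–C(=O)OCH3: carbonyl C bonded to C and to –OCH3 → ester (not ketone + ether).
Amine appears at: CH(NH2), CH(CH2NH2), CH(CH2NH2) → 3.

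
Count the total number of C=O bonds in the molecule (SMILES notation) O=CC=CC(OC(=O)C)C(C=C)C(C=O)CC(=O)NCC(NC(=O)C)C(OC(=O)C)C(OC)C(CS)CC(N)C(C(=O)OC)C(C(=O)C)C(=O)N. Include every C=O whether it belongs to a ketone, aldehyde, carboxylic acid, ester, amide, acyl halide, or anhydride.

OHC: aldehyde, 1 C=O (running total 1).
CH(OCOCH3): ester, 1 C=O (running total 2).
CH(CHO): aldehyde, 1 C=O (running total 3).
CH2CONHCH2: amide, 1 C=O (running total 4).
CH(NHCOCH3): amide, 1 C=O (running total 5).
CH(OCOCH3): ester, 1 C=O (running total 6).
CH(COOCH3): ester, 1 C=O (running total 7).
CH(COCH3): ketone, 1 C=O (running total 8).
CONH2: amide, 1 C=O (running total 9).

9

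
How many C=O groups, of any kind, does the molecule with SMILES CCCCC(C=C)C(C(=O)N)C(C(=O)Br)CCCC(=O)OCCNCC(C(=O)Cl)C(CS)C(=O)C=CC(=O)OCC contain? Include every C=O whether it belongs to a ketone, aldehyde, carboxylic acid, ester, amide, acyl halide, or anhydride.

6

CH(CONH2): amide, 1 C=O (running total 1).
CH(COBr): acyl halide, 1 C=O (running total 2).
CH2COOCH2: ester, 1 C=O (running total 3).
CH(COCl): acyl halide, 1 C=O (running total 4).
CO: ketone, 1 C=O (running total 5).
COOCH2CH3: ester, 1 C=O (running total 6).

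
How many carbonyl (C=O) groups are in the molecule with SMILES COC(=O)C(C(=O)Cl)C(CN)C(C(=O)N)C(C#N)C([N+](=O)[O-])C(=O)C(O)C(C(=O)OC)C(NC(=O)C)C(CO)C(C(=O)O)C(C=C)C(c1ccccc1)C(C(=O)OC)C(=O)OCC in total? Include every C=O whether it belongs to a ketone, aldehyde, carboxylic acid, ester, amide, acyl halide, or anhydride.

CH3OOC: ester, 1 C=O (running total 1).
CH(COCl): acyl halide, 1 C=O (running total 2).
CH(CONH2): amide, 1 C=O (running total 3).
CO: ketone, 1 C=O (running total 4).
CH(COOCH3): ester, 1 C=O (running total 5).
CH(NHCOCH3): amide, 1 C=O (running total 6).
CH(COOH): carboxylic acid, 1 C=O (running total 7).
CH(COOCH3): ester, 1 C=O (running total 8).
COOCH2CH3: ester, 1 C=O (running total 9).

9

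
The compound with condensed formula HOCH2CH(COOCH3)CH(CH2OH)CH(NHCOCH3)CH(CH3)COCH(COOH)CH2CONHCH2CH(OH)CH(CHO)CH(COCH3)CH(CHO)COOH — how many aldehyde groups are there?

2

Reading the structure from left to right:
  HOCH2: HO– on an sp³ carbon → alcohol.
  CH(COOCH3): pendant –COOCH3: carbonyl C bonded to C and –OCH3 → ester.
  CH(CH2OH): pendant –CH2OH on an sp³ backbone C → alcohol.
  CH(NHCOCH3): pendant –NHC(=O)CH3: N bonded to a carbonyl → amide (not amine).
  CO: –C(=O)– with carbon on both sides → ketone.
  CH(COOH): pendant –COOH: carbonyl C bonded to C and –OH → carboxylic acid.
  CH2CONHCH2: –C(=O)–N– linkage → amide (the N is not an amine).
  CH(OH): –OH on an sp³ carbon → alcohol (secondary).
  CH(CHO): pendant –CHO: carbonyl C bonded to C and H → aldehyde.
  CH(COCH3): pendant –COCH3: carbonyl C bonded to two carbons → ketone.
  CH(CHO): pendant –CHO: carbonyl C bonded to C and H → aldehyde.
  COOH: –COOH: carbonyl C bonded to –OH and C → carboxylic acid (the –OH is not a separate alcohol).
Aldehyde appears at: CH(CHO), CH(CHO) → 2.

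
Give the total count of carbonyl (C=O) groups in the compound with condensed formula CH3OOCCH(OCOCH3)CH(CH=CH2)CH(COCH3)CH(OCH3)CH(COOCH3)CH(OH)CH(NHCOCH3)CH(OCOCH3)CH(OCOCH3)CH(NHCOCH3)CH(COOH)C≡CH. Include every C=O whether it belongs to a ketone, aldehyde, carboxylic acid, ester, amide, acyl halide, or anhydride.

CH3OOC: ester, 1 C=O (running total 1).
CH(OCOCH3): ester, 1 C=O (running total 2).
CH(COCH3): ketone, 1 C=O (running total 3).
CH(COOCH3): ester, 1 C=O (running total 4).
CH(NHCOCH3): amide, 1 C=O (running total 5).
CH(OCOCH3): ester, 1 C=O (running total 6).
CH(OCOCH3): ester, 1 C=O (running total 7).
CH(NHCOCH3): amide, 1 C=O (running total 8).
CH(COOH): carboxylic acid, 1 C=O (running total 9).

9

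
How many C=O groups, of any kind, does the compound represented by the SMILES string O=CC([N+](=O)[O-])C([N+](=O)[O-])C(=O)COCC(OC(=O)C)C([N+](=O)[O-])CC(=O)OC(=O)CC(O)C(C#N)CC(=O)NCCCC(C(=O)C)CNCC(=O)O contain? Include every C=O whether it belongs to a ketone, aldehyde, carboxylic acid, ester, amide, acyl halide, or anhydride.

OHC: aldehyde, 1 C=O (running total 1).
CO: ketone, 1 C=O (running total 2).
CH(OCOCH3): ester, 1 C=O (running total 3).
CH2CO-O-COCH2: anhydride, 2 C=O (running total 5).
CH2CONHCH2: amide, 1 C=O (running total 6).
CH(COCH3): ketone, 1 C=O (running total 7).
COOH: carboxylic acid, 1 C=O (running total 8).

8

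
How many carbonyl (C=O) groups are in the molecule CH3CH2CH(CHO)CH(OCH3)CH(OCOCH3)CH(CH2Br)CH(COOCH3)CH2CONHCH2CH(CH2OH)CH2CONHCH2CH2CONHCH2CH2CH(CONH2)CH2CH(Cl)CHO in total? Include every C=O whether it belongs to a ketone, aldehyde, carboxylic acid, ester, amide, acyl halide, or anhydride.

8

CH(CHO): aldehyde, 1 C=O (running total 1).
CH(OCOCH3): ester, 1 C=O (running total 2).
CH(COOCH3): ester, 1 C=O (running total 3).
CH2CONHCH2: amide, 1 C=O (running total 4).
CH2CONHCH2: amide, 1 C=O (running total 5).
CH2CONHCH2: amide, 1 C=O (running total 6).
CH(CONH2): amide, 1 C=O (running total 7).
CHO: aldehyde, 1 C=O (running total 8).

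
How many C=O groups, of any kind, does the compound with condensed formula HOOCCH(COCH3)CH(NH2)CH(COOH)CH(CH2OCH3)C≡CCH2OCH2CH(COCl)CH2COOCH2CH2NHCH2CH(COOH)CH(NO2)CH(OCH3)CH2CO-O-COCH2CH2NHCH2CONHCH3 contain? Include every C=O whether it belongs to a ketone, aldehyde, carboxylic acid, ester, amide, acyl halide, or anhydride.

HOOC: carboxylic acid, 1 C=O (running total 1).
CH(COCH3): ketone, 1 C=O (running total 2).
CH(COOH): carboxylic acid, 1 C=O (running total 3).
CH(COCl): acyl halide, 1 C=O (running total 4).
CH2COOCH2: ester, 1 C=O (running total 5).
CH(COOH): carboxylic acid, 1 C=O (running total 6).
CH2CO-O-COCH2: anhydride, 2 C=O (running total 8).
CONHCH3: amide, 1 C=O (running total 9).

9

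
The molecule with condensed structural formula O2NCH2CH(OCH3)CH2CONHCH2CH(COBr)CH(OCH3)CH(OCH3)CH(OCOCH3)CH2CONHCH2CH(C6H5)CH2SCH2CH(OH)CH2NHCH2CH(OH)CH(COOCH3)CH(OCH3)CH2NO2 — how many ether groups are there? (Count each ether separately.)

–NO2 on carbon → nitro group.
pendant –OCH3: C–O–C with sp³ C, no adjacent C=O → ether.
–C(=O)–N– linkage → amide (the N is not an amine).
pendant –C(=O)X: carbonyl C bonded to C and halogen → acyl halide.
pendant –OCH3: C–O–C with sp³ C, no adjacent C=O → ether.
pendant –OCH3: C–O–C with sp³ C, no adjacent C=O → ether.
pendant –OC(=O)CH3: an acyloxy group → ester.
–C(=O)–N– linkage → amide (the N is not an amine).
pendant –C6H5: benzene ring → arene.
C–S–C linkage → sulfide (thioether).
–OH on an sp³ carbon → alcohol (secondary).
C–N–C with sp³ carbons and no adjacent C=O → amine (secondary).
–OH on an sp³ carbon → alcohol (secondary).
pendant –COOCH3: carbonyl C bonded to C and –OCH3 → ester.
pendant –OCH3: C–O–C with sp³ C, no adjacent C=O → ether.
–NO2 on carbon → nitro group.
Ether appears at: CH(OCH3), CH(OCH3), CH(OCH3), CH(OCH3) → 4.

4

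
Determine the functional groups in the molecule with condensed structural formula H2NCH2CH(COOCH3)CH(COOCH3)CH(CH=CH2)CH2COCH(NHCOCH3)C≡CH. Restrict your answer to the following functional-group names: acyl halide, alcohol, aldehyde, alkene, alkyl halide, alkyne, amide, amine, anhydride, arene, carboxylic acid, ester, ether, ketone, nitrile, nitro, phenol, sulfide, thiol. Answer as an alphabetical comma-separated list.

–NH2 on an sp³ carbon with no adjacent C=O → amine.
pendant –COOCH3: carbonyl C bonded to C and –OCH3 → ester.
pendant –COOCH3: carbonyl C bonded to C and –OCH3 → ester.
pendant –CH=CH2: C=C double bond → alkene.
–C(=O)– with carbon on both sides → ketone.
pendant –NHC(=O)CH3: N bonded to a carbonyl → amide (not amine).
C≡C triple bond → alkyne.

alkene, alkyne, amide, amine, ester, ketone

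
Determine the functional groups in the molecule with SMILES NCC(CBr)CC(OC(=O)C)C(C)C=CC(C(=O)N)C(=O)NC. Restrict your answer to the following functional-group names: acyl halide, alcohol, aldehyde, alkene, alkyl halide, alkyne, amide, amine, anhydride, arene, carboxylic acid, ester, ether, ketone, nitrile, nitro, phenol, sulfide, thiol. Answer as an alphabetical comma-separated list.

alkene, alkyl halide, amide, amine, ester

Taking each segment in turn:
  H2NCH2: –NH2 on an sp³ carbon with no adjacent C=O → amine.
  CH(CH2Br): pendant –CH2X: halogen on sp³ carbon → alkyl halide.
  CH(OCOCH3): pendant –OC(=O)CH3: an acyloxy group → ester.
  CH=CH: C=C double bond → alkene.
  CH(CONH2): pendant –CONH2: carbonyl C bonded to C and N → amide.
  CONHCH3: –C(=O)NHCH3: carbonyl C bonded to C and to N → amide (the N is not an amine).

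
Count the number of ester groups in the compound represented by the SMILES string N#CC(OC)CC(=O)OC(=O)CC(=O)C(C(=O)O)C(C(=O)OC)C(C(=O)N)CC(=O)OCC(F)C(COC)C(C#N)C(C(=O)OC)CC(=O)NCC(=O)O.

3

Taking each segment in turn:
  N≡C: N≡C–: carbon triple-bonded to nitrogen → nitrile.
  CH(OCH3): pendant –OCH3: C–O–C with sp³ C, no adjacent C=O → ether.
  CH2CO-O-COCH2: two acyl groups sharing one oxygen, –C(=O)–O–C(=O)– → anhydride.
  CO: –C(=O)– with carbon on both sides → ketone.
  CH(COOH): pendant –COOH: carbonyl C bonded to C and –OH → carboxylic acid.
  CH(COOCH3): pendant –COOCH3: carbonyl C bonded to C and –OCH3 → ester.
  CH(CONH2): pendant –CONH2: carbonyl C bonded to C and N → amide.
  CH2COOCH2: –C(=O)–O–C with C on the carbonyl side → ester.
  CH(F): halogen on an sp³ carbon → alkyl halide.
  CH(CH2OCH3): pendant –CH2OCH3: C–O–C linkage → ether.
  CH(CN): pendant –C≡N: nitrile.
  CH(COOCH3): pendant –COOCH3: carbonyl C bonded to C and –OCH3 → ester.
  CH2CONHCH2: –C(=O)–N– linkage → amide (the N is not an amine).
  COOH: –COOH: carbonyl C bonded to –OH and C → carboxylic acid (the –OH is not a separate alcohol).
Ester appears at: CH(COOCH3), CH2COOCH2, CH(COOCH3) → 3.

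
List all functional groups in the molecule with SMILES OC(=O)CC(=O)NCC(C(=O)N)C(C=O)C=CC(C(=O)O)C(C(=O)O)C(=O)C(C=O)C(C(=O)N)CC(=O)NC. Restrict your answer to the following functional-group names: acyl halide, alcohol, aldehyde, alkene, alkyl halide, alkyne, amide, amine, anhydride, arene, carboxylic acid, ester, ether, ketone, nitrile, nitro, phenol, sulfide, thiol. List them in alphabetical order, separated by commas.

–COOH: carbonyl C bonded to –OH and C → carboxylic acid (the –OH is not a separate alcohol).
–C(=O)–N– linkage → amide (the N is not an amine).
pendant –CONH2: carbonyl C bonded to C and N → amide.
pendant –CHO: carbonyl C bonded to C and H → aldehyde.
C=C double bond → alkene.
pendant –COOH: carbonyl C bonded to C and –OH → carboxylic acid.
pendant –COOH: carbonyl C bonded to C and –OH → carboxylic acid.
–C(=O)– with carbon on both sides → ketone.
pendant –CHO: carbonyl C bonded to C and H → aldehyde.
pendant –CONH2: carbonyl C bonded to C and N → amide.
–C(=O)NHCH3: carbonyl C bonded to C and to N → amide (the N is not an amine).

aldehyde, alkene, amide, carboxylic acid, ketone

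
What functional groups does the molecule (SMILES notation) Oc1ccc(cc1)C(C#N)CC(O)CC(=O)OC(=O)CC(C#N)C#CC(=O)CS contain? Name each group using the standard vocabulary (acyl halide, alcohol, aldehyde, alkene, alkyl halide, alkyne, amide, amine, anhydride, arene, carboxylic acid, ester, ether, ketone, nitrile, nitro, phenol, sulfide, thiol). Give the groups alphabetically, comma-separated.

alcohol, alkyne, anhydride, arene, ketone, nitrile, phenol, thiol

Reading the structure from left to right:
  HOC6H4: –OH attached directly to an aromatic ring → phenol (not alcohol); the ring itself is an arene.
  CH(CN): pendant –C≡N: nitrile.
  CH(OH): –OH on an sp³ carbon → alcohol (secondary).
  CH2CO-O-COCH2: two acyl groups sharing one oxygen, –C(=O)–O–C(=O)– → anhydride.
  CH(CN): pendant –C≡N: nitrile.
  C≡C: C≡C triple bond → alkyne.
  CO: –C(=O)– with carbon on both sides → ketone.
  CH2SH: –SH on an sp³ carbon → thiol.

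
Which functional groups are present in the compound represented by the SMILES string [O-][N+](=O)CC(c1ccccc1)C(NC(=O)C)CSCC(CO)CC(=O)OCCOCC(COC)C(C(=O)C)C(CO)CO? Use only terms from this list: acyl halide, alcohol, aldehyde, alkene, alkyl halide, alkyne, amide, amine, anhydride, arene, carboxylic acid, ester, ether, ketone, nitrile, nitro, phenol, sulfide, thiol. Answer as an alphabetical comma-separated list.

alcohol, amide, arene, ester, ether, ketone, nitro, sulfide

Working along the chain:
  O2NCH2: –NO2 on carbon → nitro group.
  CH(C6H5): pendant –C6H5: benzene ring → arene.
  CH(NHCOCH3): pendant –NHC(=O)CH3: N bonded to a carbonyl → amide (not amine).
  CH2SCH2: C–S–C linkage → sulfide (thioether).
  CH(CH2OH): pendant –CH2OH on an sp³ backbone C → alcohol.
  CH2COOCH2: –C(=O)–O–C with C on the carbonyl side → ester.
  CH2OCH2: C–O–C with sp³ carbons on both sides and no adjacent C=O → ether.
  CH(CH2OCH3): pendant –CH2OCH3: C–O–C linkage → ether.
  CH(COCH3): pendant –COCH3: carbonyl C bonded to two carbons → ketone.
  CH(CH2OH): pendant –CH2OH on an sp³ backbone C → alcohol.
  CH2OH: –OH on an sp³ carbon → alcohol.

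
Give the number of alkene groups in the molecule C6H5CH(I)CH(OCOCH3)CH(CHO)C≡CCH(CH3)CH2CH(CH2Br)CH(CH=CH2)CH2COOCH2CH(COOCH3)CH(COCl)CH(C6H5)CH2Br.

1

C6H5– phenyl ring → arene.
halogen on an sp³ carbon → alkyl halide.
pendant –OC(=O)CH3: an acyloxy group → ester.
pendant –CHO: carbonyl C bonded to C and H → aldehyde.
C≡C triple bond → alkyne.
pendant –CH2X: halogen on sp³ carbon → alkyl halide.
pendant –CH=CH2: C=C double bond → alkene.
–C(=O)–O–C with C on the carbonyl side → ester.
pendant –COOCH3: carbonyl C bonded to C and –OCH3 → ester.
pendant –C(=O)X: carbonyl C bonded to C and halogen → acyl halide.
pendant –C6H5: benzene ring → arene.
halogen on an sp³ carbon → alkyl halide.
Alkene appears at: CH(CH=CH2) → 1.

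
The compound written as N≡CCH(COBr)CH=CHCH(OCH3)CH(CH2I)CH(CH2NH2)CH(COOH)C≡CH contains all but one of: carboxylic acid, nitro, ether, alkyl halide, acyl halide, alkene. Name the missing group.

nitro

alkyl halide: present (CH(CH2I) — pendant –CH2X: halogen on sp³ carbon → alkyl halide).
acyl halide: present (CH(COBr) — pendant –C(=O)X: carbonyl C bonded to C and halogen → acyl halide).
alkene: present (CH=CH — C=C double bond → alkene).
ether: present (CH(OCH3) — pendant –OCH3: C–O–C with sp³ C, no adjacent C=O → ether).
carboxylic acid: present (CH(COOH) — pendant –COOH: carbonyl C bonded to C and –OH → carboxylic acid).
nitro: no segment matches this pattern.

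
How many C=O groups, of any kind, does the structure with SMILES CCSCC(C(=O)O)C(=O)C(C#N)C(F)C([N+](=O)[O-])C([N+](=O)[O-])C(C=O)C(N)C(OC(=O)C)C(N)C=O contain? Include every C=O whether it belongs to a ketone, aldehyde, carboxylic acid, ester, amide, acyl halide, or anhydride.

CH(COOH): carboxylic acid, 1 C=O (running total 1).
CO: ketone, 1 C=O (running total 2).
CH(CHO): aldehyde, 1 C=O (running total 3).
CH(OCOCH3): ester, 1 C=O (running total 4).
CHO: aldehyde, 1 C=O (running total 5).

5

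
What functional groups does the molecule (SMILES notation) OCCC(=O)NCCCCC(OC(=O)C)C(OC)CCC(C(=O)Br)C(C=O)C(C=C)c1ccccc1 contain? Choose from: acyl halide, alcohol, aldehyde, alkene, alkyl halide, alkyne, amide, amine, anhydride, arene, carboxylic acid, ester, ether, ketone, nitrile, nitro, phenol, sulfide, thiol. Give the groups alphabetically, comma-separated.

Reading the structure from left to right:
  HOCH2: HO– on an sp³ carbon → alcohol.
  CH2CONHCH2: –C(=O)–N– linkage → amide (the N is not an amine).
  CH(OCOCH3): pendant –OC(=O)CH3: an acyloxy group → ester.
  CH(OCH3): pendant –OCH3: C–O–C with sp³ C, no adjacent C=O → ether.
  CH(COBr): pendant –C(=O)X: carbonyl C bonded to C and halogen → acyl halide.
  CH(CHO): pendant –CHO: carbonyl C bonded to C and H → aldehyde.
  CH(CH=CH2): pendant –CH=CH2: C=C double bond → alkene.
  C6H5: –C6H5 phenyl ring → arene.

acyl halide, alcohol, aldehyde, alkene, amide, arene, ester, ether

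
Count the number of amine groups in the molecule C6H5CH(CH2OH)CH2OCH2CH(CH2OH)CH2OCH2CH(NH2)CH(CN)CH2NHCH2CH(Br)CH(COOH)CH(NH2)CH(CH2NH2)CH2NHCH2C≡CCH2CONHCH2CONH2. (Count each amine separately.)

5

Taking each segment in turn:
  C6H5: C6H5– phenyl ring → arene.
  CH(CH2OH): pendant –CH2OH on an sp³ backbone C → alcohol.
  CH2OCH2: C–O–C with sp³ carbons on both sides and no adjacent C=O → ether.
  CH(CH2OH): pendant –CH2OH on an sp³ backbone C → alcohol.
  CH2OCH2: C–O–C with sp³ carbons on both sides and no adjacent C=O → ether.
  CH(NH2): –NH2 on an sp³ carbon with no adjacent C=O → amine.
  CH(CN): pendant –C≡N: nitrile.
  CH2NHCH2: C–N–C with sp³ carbons and no adjacent C=O → amine (secondary).
  CH(Br): halogen on an sp³ carbon → alkyl halide.
  CH(COOH): pendant –COOH: carbonyl C bonded to C and –OH → carboxylic acid.
  CH(NH2): –NH2 on an sp³ carbon with no adjacent C=O → amine.
  CH(CH2NH2): pendant –CH2NH2: N on sp³ C, no adjacent C=O → amine.
  CH2NHCH2: C–N–C with sp³ carbons and no adjacent C=O → amine (secondary).
  C≡C: C≡C triple bond → alkyne.
  CH2CONHCH2: –C(=O)–N– linkage → amide (the N is not an amine).
  CONH2: –C(=O)NH2: carbonyl C bonded to C and to N → amide (the N is not a separate amine).
Amine appears at: CH(NH2), CH2NHCH2, CH(NH2), CH(CH2NH2), CH2NHCH2 → 5.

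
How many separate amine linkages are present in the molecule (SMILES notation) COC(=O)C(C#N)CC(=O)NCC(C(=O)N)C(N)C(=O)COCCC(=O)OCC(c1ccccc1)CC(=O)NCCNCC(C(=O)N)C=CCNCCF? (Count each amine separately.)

3

Taking each segment in turn:
  CH3OOC: CH3O–C(=O)–: carbonyl C bonded to C and to –OCH3 → ester (not ketone + ether).
  CH(CN): pendant –C≡N: nitrile.
  CH2CONHCH2: –C(=O)–N– linkage → amide (the N is not an amine).
  CH(CONH2): pendant –CONH2: carbonyl C bonded to C and N → amide.
  CH(NH2): –NH2 on an sp³ carbon with no adjacent C=O → amine.
  CO: –C(=O)– with carbon on both sides → ketone.
  CH2OCH2: C–O–C with sp³ carbons on both sides and no adjacent C=O → ether.
  CH2COOCH2: –C(=O)–O–C with C on the carbonyl side → ester.
  CH(C6H5): pendant –C6H5: benzene ring → arene.
  CH2CONHCH2: –C(=O)–N– linkage → amide (the N is not an amine).
  CH2NHCH2: C–N–C with sp³ carbons and no adjacent C=O → amine (secondary).
  CH(CONH2): pendant –CONH2: carbonyl C bonded to C and N → amide.
  CH=CH: C=C double bond → alkene.
  CH2NHCH2: C–N–C with sp³ carbons and no adjacent C=O → amine (secondary).
  CH2F: halogen on an sp³ carbon → alkyl halide.
Amine appears at: CH(NH2), CH2NHCH2, CH2NHCH2 → 3.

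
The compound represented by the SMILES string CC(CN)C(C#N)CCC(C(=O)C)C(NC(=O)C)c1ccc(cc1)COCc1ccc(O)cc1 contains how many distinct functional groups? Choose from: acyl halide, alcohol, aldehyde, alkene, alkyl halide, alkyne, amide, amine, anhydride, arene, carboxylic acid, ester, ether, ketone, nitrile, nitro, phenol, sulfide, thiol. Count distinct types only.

pendant –CH2NH2: N on sp³ C, no adjacent C=O → amine.
pendant –C≡N: nitrile.
pendant –COCH3: carbonyl C bonded to two carbons → ketone.
pendant –NHC(=O)CH3: N bonded to a carbonyl → amide (not amine).
para-disubstituted benzene ring → arene.
C–O–C with sp³ carbons on both sides and no adjacent C=O → ether.
–OH attached directly to an aromatic ring → phenol (not alcohol); the ring itself is an arene.
Distinct types present: amide, amine, arene, ether, ketone, nitrile, phenol.

7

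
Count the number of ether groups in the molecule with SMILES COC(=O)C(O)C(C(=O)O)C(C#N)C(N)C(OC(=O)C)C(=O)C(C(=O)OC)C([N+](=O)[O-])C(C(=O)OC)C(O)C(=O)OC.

0

Reading the structure from left to right:
  CH3OOC: CH3O–C(=O)–: carbonyl C bonded to C and to –OCH3 → ester (not ketone + ether).
  CH(OH): –OH on an sp³ carbon → alcohol (secondary).
  CH(COOH): pendant –COOH: carbonyl C bonded to C and –OH → carboxylic acid.
  CH(CN): pendant –C≡N: nitrile.
  CH(NH2): –NH2 on an sp³ carbon with no adjacent C=O → amine.
  CH(OCOCH3): pendant –OC(=O)CH3: an acyloxy group → ester.
  CO: –C(=O)– with carbon on both sides → ketone.
  CH(COOCH3): pendant –COOCH3: carbonyl C bonded to C and –OCH3 → ester.
  CH(NO2): –NO2 on an sp³ carbon → nitro (the N=O is not a carbonyl).
  CH(COOCH3): pendant –COOCH3: carbonyl C bonded to C and –OCH3 → ester.
  CH(OH): –OH on an sp³ carbon → alcohol (secondary).
  COOCH3: –C(=O)OCH3: carbonyl C bonded to C and to –OCH3 → ester (not ketone + ether).
No segment is a ether: CH3OOC is ester, not ether; CH(OH) is alcohol, not ether; CH(OCOCH3) is ester, not ether. → 0.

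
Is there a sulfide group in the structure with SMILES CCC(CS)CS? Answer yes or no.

no

Reading the structure from left to right:
  CH(CH2SH): pendant –CH2SH → thiol.
  CH2SH: –SH on an sp³ carbon → thiol.
The groups actually present are: thiol.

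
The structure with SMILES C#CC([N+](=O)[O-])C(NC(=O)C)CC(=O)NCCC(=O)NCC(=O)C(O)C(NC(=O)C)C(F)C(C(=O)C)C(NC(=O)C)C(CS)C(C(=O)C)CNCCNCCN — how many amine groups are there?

3

C≡C triple bond → alkyne.
–NO2 on an sp³ carbon → nitro (the N=O is not a carbonyl).
pendant –NHC(=O)CH3: N bonded to a carbonyl → amide (not amine).
–C(=O)–N– linkage → amide (the N is not an amine).
–C(=O)–N– linkage → amide (the N is not an amine).
–C(=O)– with carbon on both sides → ketone.
–OH on an sp³ carbon → alcohol (secondary).
pendant –NHC(=O)CH3: N bonded to a carbonyl → amide (not amine).
halogen on an sp³ carbon → alkyl halide.
pendant –COCH3: carbonyl C bonded to two carbons → ketone.
pendant –NHC(=O)CH3: N bonded to a carbonyl → amide (not amine).
pendant –CH2SH → thiol.
pendant –COCH3: carbonyl C bonded to two carbons → ketone.
C–N–C with sp³ carbons and no adjacent C=O → amine (secondary).
C–N–C with sp³ carbons and no adjacent C=O → amine (secondary).
–NH2 on an sp³ carbon with no adjacent C=O → amine.
Amine appears at: CH2NHCH2, CH2NHCH2, CH2NH2 → 3.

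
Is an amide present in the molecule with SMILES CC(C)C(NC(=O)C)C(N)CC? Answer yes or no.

yes

pendant –NHC(=O)CH3: N bonded to a carbonyl → amide (not amine).
–NH2 on an sp³ carbon with no adjacent C=O → amine.
The CH(NHCOCH3) segment supplies the amide: pendant –NHC(=O)CH3: N bonded to a carbonyl → amide (not amine).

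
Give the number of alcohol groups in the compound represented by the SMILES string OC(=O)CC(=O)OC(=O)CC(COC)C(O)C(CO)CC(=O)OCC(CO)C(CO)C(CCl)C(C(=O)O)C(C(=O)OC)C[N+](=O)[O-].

4

Reading the structure from left to right:
  HOOC: –COOH: carbonyl C bonded to –OH and C → carboxylic acid (the –OH is not a separate alcohol).
  CH2CO-O-COCH2: two acyl groups sharing one oxygen, –C(=O)–O–C(=O)– → anhydride.
  CH(CH2OCH3): pendant –CH2OCH3: C–O–C linkage → ether.
  CH(OH): –OH on an sp³ carbon → alcohol (secondary).
  CH(CH2OH): pendant –CH2OH on an sp³ backbone C → alcohol.
  CH2COOCH2: –C(=O)–O–C with C on the carbonyl side → ester.
  CH(CH2OH): pendant –CH2OH on an sp³ backbone C → alcohol.
  CH(CH2OH): pendant –CH2OH on an sp³ backbone C → alcohol.
  CH(CH2Cl): pendant –CH2X: halogen on sp³ carbon → alkyl halide.
  CH(COOH): pendant –COOH: carbonyl C bonded to C and –OH → carboxylic acid.
  CH(COOCH3): pendant –COOCH3: carbonyl C bonded to C and –OCH3 → ester.
  CH2NO2: –NO2 on carbon → nitro group.
Alcohol appears at: CH(OH), CH(CH2OH), CH(CH2OH), CH(CH2OH) → 4.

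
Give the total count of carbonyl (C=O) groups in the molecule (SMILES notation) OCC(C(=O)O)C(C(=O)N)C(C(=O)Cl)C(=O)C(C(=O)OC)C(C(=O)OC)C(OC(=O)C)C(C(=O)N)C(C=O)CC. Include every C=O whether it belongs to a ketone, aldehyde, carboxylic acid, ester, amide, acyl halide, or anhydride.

CH(COOH): carboxylic acid, 1 C=O (running total 1).
CH(CONH2): amide, 1 C=O (running total 2).
CH(COCl): acyl halide, 1 C=O (running total 3).
CO: ketone, 1 C=O (running total 4).
CH(COOCH3): ester, 1 C=O (running total 5).
CH(COOCH3): ester, 1 C=O (running total 6).
CH(OCOCH3): ester, 1 C=O (running total 7).
CH(CONH2): amide, 1 C=O (running total 8).
CH(CHO): aldehyde, 1 C=O (running total 9).

9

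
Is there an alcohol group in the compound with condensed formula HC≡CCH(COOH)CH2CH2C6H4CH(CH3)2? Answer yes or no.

C≡C triple bond → alkyne.
pendant –COOH: carbonyl C bonded to C and –OH → carboxylic acid.
para-disubstituted benzene ring → arene.
In CH(COOH), the –OH sits on a carbonyl carbon, making it part of a carboxylic acid, not an alcohol.
The groups actually present are: alkyne, arene, carboxylic acid.

no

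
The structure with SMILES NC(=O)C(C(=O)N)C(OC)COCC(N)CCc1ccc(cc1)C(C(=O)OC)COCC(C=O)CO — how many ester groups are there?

Working along the chain:
  H2NCO: –C(=O)NH2: carbonyl C bonded to C and to N → amide (the N is not a separate amine).
  CH(CONH2): pendant –CONH2: carbonyl C bonded to C and N → amide.
  CH(OCH3): pendant –OCH3: C–O–C with sp³ C, no adjacent C=O → ether.
  CH2OCH2: C–O–C with sp³ carbons on both sides and no adjacent C=O → ether.
  CH(NH2): –NH2 on an sp³ carbon with no adjacent C=O → amine.
  C6H4: para-disubstituted benzene ring → arene.
  CH(COOCH3): pendant –COOCH3: carbonyl C bonded to C and –OCH3 → ester.
  CH2OCH2: C–O–C with sp³ carbons on both sides and no adjacent C=O → ether.
  CH(CHO): pendant –CHO: carbonyl C bonded to C and H → aldehyde.
  CH2OH: –OH on an sp³ carbon → alcohol.
Ester appears at: CH(COOCH3) → 1.

1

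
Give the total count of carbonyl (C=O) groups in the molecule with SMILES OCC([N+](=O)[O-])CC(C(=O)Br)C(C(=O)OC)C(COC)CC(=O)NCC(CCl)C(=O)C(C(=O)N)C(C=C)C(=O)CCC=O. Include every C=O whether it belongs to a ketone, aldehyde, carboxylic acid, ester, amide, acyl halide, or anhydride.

CH(COBr): acyl halide, 1 C=O (running total 1).
CH(COOCH3): ester, 1 C=O (running total 2).
CH2CONHCH2: amide, 1 C=O (running total 3).
CO: ketone, 1 C=O (running total 4).
CH(CONH2): amide, 1 C=O (running total 5).
CO: ketone, 1 C=O (running total 6).
CHO: aldehyde, 1 C=O (running total 7).

7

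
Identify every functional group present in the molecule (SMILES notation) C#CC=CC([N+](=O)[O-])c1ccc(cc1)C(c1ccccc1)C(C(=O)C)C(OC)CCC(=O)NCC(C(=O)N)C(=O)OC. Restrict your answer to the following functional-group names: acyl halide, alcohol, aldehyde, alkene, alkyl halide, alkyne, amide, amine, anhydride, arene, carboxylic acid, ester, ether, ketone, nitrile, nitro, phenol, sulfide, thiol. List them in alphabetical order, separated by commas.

C≡C triple bond → alkyne.
C=C double bond → alkene.
–NO2 on an sp³ carbon → nitro (the N=O is not a carbonyl).
para-disubstituted benzene ring → arene.
pendant –C6H5: benzene ring → arene.
pendant –COCH3: carbonyl C bonded to two carbons → ketone.
pendant –OCH3: C–O–C with sp³ C, no adjacent C=O → ether.
–C(=O)–N– linkage → amide (the N is not an amine).
pendant –CONH2: carbonyl C bonded to C and N → amide.
–C(=O)OCH3: carbonyl C bonded to C and to –OCH3 → ester (not ketone + ether).

alkene, alkyne, amide, arene, ester, ether, ketone, nitro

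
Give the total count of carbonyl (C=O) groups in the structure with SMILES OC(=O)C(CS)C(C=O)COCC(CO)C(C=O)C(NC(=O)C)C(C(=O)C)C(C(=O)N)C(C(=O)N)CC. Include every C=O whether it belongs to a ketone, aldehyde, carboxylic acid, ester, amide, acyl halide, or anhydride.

HOOC: carboxylic acid, 1 C=O (running total 1).
CH(CHO): aldehyde, 1 C=O (running total 2).
CH(CHO): aldehyde, 1 C=O (running total 3).
CH(NHCOCH3): amide, 1 C=O (running total 4).
CH(COCH3): ketone, 1 C=O (running total 5).
CH(CONH2): amide, 1 C=O (running total 6).
CH(CONH2): amide, 1 C=O (running total 7).

7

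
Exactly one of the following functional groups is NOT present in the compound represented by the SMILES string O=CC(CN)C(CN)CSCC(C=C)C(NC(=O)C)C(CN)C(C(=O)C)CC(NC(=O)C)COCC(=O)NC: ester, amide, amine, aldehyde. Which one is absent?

amine: present (CH(CH2NH2) — pendant –CH2NH2: N on sp³ C, no adjacent C=O → amine).
aldehyde: present (OHC — terminal –CHO: carbonyl C bonded to H and C → aldehyde).
amide: present (CH(NHCOCH3) — pendant –NHC(=O)CH3: N bonded to a carbonyl → amide (not amine)).
ester: no segment matches this pattern.

ester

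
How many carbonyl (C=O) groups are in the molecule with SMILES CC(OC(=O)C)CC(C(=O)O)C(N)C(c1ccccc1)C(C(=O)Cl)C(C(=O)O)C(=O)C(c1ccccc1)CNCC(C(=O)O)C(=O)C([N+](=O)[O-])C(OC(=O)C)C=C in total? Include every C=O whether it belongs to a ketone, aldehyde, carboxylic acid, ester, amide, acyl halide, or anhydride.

8

CH(OCOCH3): ester, 1 C=O (running total 1).
CH(COOH): carboxylic acid, 1 C=O (running total 2).
CH(COCl): acyl halide, 1 C=O (running total 3).
CH(COOH): carboxylic acid, 1 C=O (running total 4).
CO: ketone, 1 C=O (running total 5).
CH(COOH): carboxylic acid, 1 C=O (running total 6).
CO: ketone, 1 C=O (running total 7).
CH(OCOCH3): ester, 1 C=O (running total 8).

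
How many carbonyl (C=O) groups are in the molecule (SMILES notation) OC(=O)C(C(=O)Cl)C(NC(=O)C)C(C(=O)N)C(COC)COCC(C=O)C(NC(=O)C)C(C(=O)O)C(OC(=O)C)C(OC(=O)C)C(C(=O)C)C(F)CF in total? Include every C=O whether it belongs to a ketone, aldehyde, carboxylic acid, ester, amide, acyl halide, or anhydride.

HOOC: carboxylic acid, 1 C=O (running total 1).
CH(COCl): acyl halide, 1 C=O (running total 2).
CH(NHCOCH3): amide, 1 C=O (running total 3).
CH(CONH2): amide, 1 C=O (running total 4).
CH(CHO): aldehyde, 1 C=O (running total 5).
CH(NHCOCH3): amide, 1 C=O (running total 6).
CH(COOH): carboxylic acid, 1 C=O (running total 7).
CH(OCOCH3): ester, 1 C=O (running total 8).
CH(OCOCH3): ester, 1 C=O (running total 9).
CH(COCH3): ketone, 1 C=O (running total 10).

10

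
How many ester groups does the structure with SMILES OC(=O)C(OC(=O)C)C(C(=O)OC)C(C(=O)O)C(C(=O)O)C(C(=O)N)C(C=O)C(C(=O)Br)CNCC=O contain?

2

Working along the chain:
  HOOC: –COOH: carbonyl C bonded to –OH and C → carboxylic acid (the –OH is not a separate alcohol).
  CH(OCOCH3): pendant –OC(=O)CH3: an acyloxy group → ester.
  CH(COOCH3): pendant –COOCH3: carbonyl C bonded to C and –OCH3 → ester.
  CH(COOH): pendant –COOH: carbonyl C bonded to C and –OH → carboxylic acid.
  CH(COOH): pendant –COOH: carbonyl C bonded to C and –OH → carboxylic acid.
  CH(CONH2): pendant –CONH2: carbonyl C bonded to C and N → amide.
  CH(CHO): pendant –CHO: carbonyl C bonded to C and H → aldehyde.
  CH(COBr): pendant –C(=O)X: carbonyl C bonded to C and halogen → acyl halide.
  CH2NHCH2: C–N–C with sp³ carbons and no adjacent C=O → amine (secondary).
  CHO: terminal –CHO: carbonyl C bonded to H and C → aldehyde.
Ester appears at: CH(OCOCH3), CH(COOCH3) → 2.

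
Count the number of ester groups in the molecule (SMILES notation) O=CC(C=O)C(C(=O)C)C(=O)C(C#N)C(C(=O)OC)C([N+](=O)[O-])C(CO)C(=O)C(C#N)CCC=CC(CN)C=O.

Working along the chain:
  OHC: terminal –CHO: carbonyl C bonded to H and C → aldehyde.
  CH(CHO): pendant –CHO: carbonyl C bonded to C and H → aldehyde.
  CH(COCH3): pendant –COCH3: carbonyl C bonded to two carbons → ketone.
  CO: –C(=O)– with carbon on both sides → ketone.
  CH(CN): pendant –C≡N: nitrile.
  CH(COOCH3): pendant –COOCH3: carbonyl C bonded to C and –OCH3 → ester.
  CH(NO2): –NO2 on an sp³ carbon → nitro (the N=O is not a carbonyl).
  CH(CH2OH): pendant –CH2OH on an sp³ backbone C → alcohol.
  CO: –C(=O)– with carbon on both sides → ketone.
  CH(CN): pendant –C≡N: nitrile.
  CH=CH: C=C double bond → alkene.
  CH(CH2NH2): pendant –CH2NH2: N on sp³ C, no adjacent C=O → amine.
  CHO: terminal –CHO: carbonyl C bonded to H and C → aldehyde.
Ester appears at: CH(COOCH3) → 1.

1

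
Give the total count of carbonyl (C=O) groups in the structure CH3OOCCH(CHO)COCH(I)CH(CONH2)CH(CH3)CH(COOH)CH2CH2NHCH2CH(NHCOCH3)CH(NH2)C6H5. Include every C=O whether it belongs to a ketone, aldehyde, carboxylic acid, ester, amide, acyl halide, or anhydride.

CH3OOC: ester, 1 C=O (running total 1).
CH(CHO): aldehyde, 1 C=O (running total 2).
CO: ketone, 1 C=O (running total 3).
CH(CONH2): amide, 1 C=O (running total 4).
CH(COOH): carboxylic acid, 1 C=O (running total 5).
CH(NHCOCH3): amide, 1 C=O (running total 6).

6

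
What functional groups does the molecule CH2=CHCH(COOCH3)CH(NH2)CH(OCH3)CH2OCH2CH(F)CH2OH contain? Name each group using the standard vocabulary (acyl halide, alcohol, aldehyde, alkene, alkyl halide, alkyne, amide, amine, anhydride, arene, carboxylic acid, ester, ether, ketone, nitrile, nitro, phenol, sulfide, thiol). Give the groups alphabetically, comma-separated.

alcohol, alkene, alkyl halide, amine, ester, ether

C=C double bond → alkene.
pendant –COOCH3: carbonyl C bonded to C and –OCH3 → ester.
–NH2 on an sp³ carbon with no adjacent C=O → amine.
pendant –OCH3: C–O–C with sp³ C, no adjacent C=O → ether.
C–O–C with sp³ carbons on both sides and no adjacent C=O → ether.
halogen on an sp³ carbon → alkyl halide.
–OH on an sp³ carbon → alcohol.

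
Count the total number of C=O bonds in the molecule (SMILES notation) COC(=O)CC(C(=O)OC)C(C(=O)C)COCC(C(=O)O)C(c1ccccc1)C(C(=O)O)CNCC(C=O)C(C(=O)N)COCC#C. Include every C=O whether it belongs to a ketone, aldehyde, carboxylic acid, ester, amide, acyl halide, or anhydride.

7

CH3OOC: ester, 1 C=O (running total 1).
CH(COOCH3): ester, 1 C=O (running total 2).
CH(COCH3): ketone, 1 C=O (running total 3).
CH(COOH): carboxylic acid, 1 C=O (running total 4).
CH(COOH): carboxylic acid, 1 C=O (running total 5).
CH(CHO): aldehyde, 1 C=O (running total 6).
CH(CONH2): amide, 1 C=O (running total 7).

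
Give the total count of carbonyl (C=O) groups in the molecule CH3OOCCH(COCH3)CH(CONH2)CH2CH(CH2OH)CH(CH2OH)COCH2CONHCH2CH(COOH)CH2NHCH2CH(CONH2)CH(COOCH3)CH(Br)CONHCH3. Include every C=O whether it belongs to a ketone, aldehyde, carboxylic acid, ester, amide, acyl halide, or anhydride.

9

CH3OOC: ester, 1 C=O (running total 1).
CH(COCH3): ketone, 1 C=O (running total 2).
CH(CONH2): amide, 1 C=O (running total 3).
CO: ketone, 1 C=O (running total 4).
CH2CONHCH2: amide, 1 C=O (running total 5).
CH(COOH): carboxylic acid, 1 C=O (running total 6).
CH(CONH2): amide, 1 C=O (running total 7).
CH(COOCH3): ester, 1 C=O (running total 8).
CONHCH3: amide, 1 C=O (running total 9).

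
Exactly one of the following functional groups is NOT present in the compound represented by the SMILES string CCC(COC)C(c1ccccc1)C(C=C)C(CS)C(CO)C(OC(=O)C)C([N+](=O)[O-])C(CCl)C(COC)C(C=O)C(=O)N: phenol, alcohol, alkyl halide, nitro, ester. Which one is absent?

nitro: present (CH(NO2) — –NO2 on an sp³ carbon → nitro (the N=O is not a carbonyl)).
alkyl halide: present (CH(CH2Cl) — pendant –CH2X: halogen on sp³ carbon → alkyl halide).
alcohol: present (CH(CH2OH) — pendant –CH2OH on an sp³ backbone C → alcohol).
ester: present (CH(OCOCH3) — pendant –OC(=O)CH3: an acyloxy group → ester).
phenol: absent. In CH(CH2OH), the –OH is on an sp³ carbon, not on an aromatic ring, so it is an alcohol.

phenol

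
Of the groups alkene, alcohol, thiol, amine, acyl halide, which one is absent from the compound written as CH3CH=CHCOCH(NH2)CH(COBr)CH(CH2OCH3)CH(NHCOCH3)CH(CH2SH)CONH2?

alcohol

acyl halide: present (CH(COBr) — pendant –C(=O)X: carbonyl C bonded to C and halogen → acyl halide).
amine: present (CH(NH2) — –NH2 on an sp³ carbon with no adjacent C=O → amine).
alkene: present (CH=CH — C=C double bond → alkene).
thiol: present (CH(CH2SH) — pendant –CH2SH → thiol).
alcohol: no segment matches this pattern.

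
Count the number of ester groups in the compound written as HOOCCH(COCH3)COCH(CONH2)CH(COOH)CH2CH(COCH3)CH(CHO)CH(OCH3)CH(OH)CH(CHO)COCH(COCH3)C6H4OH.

Reading the structure from left to right:
  HOOC: –COOH: carbonyl C bonded to –OH and C → carboxylic acid (the –OH is not a separate alcohol).
  CH(COCH3): pendant –COCH3: carbonyl C bonded to two carbons → ketone.
  CO: –C(=O)– with carbon on both sides → ketone.
  CH(CONH2): pendant –CONH2: carbonyl C bonded to C and N → amide.
  CH(COOH): pendant –COOH: carbonyl C bonded to C and –OH → carboxylic acid.
  CH(COCH3): pendant –COCH3: carbonyl C bonded to two carbons → ketone.
  CH(CHO): pendant –CHO: carbonyl C bonded to C and H → aldehyde.
  CH(OCH3): pendant –OCH3: C–O–C with sp³ C, no adjacent C=O → ether.
  CH(OH): –OH on an sp³ carbon → alcohol (secondary).
  CH(CHO): pendant –CHO: carbonyl C bonded to C and H → aldehyde.
  CO: –C(=O)– with carbon on both sides → ketone.
  CH(COCH3): pendant –COCH3: carbonyl C bonded to two carbons → ketone.
  C6H4OH: –OH attached directly to an aromatic ring → phenol (not alcohol); the ring itself is an arene.
No segment is a ester: HOOC is carboxylic acid, not ester; CH(COCH3) is ketone, not ester; CO is ketone, not ester. → 0.

0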